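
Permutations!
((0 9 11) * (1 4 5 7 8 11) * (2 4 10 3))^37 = ((0 9 1 10 3 2 4 5 7 8 11))^37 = (0 3 7 9 2 8 1 4 11 10 5)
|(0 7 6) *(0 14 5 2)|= 6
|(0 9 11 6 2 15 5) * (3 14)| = 14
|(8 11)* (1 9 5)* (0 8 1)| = 6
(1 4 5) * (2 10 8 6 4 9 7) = (1 9 7 2 10 8 6 4 5) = [0, 9, 10, 3, 5, 1, 4, 2, 6, 7, 8]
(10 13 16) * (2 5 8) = [0, 1, 5, 3, 4, 8, 6, 7, 2, 9, 13, 11, 12, 16, 14, 15, 10] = (2 5 8)(10 13 16)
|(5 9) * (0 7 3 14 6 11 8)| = |(0 7 3 14 6 11 8)(5 9)| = 14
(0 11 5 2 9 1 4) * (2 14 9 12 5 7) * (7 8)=(0 11 8 7 2 12 5 14 9 1 4)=[11, 4, 12, 3, 0, 14, 6, 2, 7, 1, 10, 8, 5, 13, 9]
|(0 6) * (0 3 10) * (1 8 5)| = 12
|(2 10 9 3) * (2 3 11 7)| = 5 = |(2 10 9 11 7)|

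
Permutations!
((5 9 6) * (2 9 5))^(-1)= ((2 9 6))^(-1)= (2 6 9)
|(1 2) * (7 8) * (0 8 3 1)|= 6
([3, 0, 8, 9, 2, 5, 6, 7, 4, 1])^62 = [9, 3, 4, 1, 8, 5, 6, 7, 2, 0]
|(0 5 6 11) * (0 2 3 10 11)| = |(0 5 6)(2 3 10 11)| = 12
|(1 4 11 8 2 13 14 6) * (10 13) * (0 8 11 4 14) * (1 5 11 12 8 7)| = |(0 7 1 14 6 5 11 12 8 2 10 13)| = 12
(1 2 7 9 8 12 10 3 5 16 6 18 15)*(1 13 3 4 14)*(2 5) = (1 5 16 6 18 15 13 3 2 7 9 8 12 10 4 14) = [0, 5, 7, 2, 14, 16, 18, 9, 12, 8, 4, 11, 10, 3, 1, 13, 6, 17, 15]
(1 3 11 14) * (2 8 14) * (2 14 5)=(1 3 11 14)(2 8 5)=[0, 3, 8, 11, 4, 2, 6, 7, 5, 9, 10, 14, 12, 13, 1]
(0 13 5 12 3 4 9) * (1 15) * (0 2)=[13, 15, 0, 4, 9, 12, 6, 7, 8, 2, 10, 11, 3, 5, 14, 1]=(0 13 5 12 3 4 9 2)(1 15)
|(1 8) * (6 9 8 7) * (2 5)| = 10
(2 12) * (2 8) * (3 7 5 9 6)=(2 12 8)(3 7 5 9 6)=[0, 1, 12, 7, 4, 9, 3, 5, 2, 6, 10, 11, 8]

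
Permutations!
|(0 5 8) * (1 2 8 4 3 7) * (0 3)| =15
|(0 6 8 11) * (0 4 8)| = |(0 6)(4 8 11)| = 6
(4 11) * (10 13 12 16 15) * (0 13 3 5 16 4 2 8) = [13, 1, 8, 5, 11, 16, 6, 7, 0, 9, 3, 2, 4, 12, 14, 10, 15] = (0 13 12 4 11 2 8)(3 5 16 15 10)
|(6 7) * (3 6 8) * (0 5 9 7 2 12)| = |(0 5 9 7 8 3 6 2 12)| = 9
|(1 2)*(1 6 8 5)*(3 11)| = |(1 2 6 8 5)(3 11)| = 10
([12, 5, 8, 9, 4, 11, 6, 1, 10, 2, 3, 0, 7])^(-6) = (12)(2 9 3 10 8)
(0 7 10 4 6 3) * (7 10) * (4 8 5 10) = (0 4 6 3)(5 10 8) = [4, 1, 2, 0, 6, 10, 3, 7, 5, 9, 8]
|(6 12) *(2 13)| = 2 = |(2 13)(6 12)|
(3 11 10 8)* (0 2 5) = [2, 1, 5, 11, 4, 0, 6, 7, 3, 9, 8, 10] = (0 2 5)(3 11 10 8)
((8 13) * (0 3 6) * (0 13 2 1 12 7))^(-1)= (0 7 12 1 2 8 13 6 3)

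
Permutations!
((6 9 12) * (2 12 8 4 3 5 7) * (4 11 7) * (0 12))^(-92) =((0 12 6 9 8 11 7 2)(3 5 4))^(-92) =(0 8)(2 9)(3 5 4)(6 7)(11 12)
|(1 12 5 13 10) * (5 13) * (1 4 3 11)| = 7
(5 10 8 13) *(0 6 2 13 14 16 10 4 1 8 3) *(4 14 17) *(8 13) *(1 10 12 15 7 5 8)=[6, 13, 1, 0, 10, 14, 2, 5, 17, 9, 3, 11, 15, 8, 16, 7, 12, 4]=(0 6 2 1 13 8 17 4 10 3)(5 14 16 12 15 7)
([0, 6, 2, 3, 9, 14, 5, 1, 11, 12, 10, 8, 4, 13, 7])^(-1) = [0, 7, 2, 3, 12, 6, 1, 14, 11, 4, 10, 8, 9, 13, 5]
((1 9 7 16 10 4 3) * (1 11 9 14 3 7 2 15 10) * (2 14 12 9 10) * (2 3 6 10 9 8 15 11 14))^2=(1 8 3 6 4 16 12 15 14 10 7)(2 9 11)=((1 12 8 15 3 14 6 10 4 7 16)(2 11 9))^2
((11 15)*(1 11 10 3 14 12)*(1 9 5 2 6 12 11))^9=((2 6 12 9 5)(3 14 11 15 10))^9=(2 5 9 12 6)(3 10 15 11 14)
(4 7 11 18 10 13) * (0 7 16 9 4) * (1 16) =(0 7 11 18 10 13)(1 16 9 4) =[7, 16, 2, 3, 1, 5, 6, 11, 8, 4, 13, 18, 12, 0, 14, 15, 9, 17, 10]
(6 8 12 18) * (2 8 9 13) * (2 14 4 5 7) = (2 8 12 18 6 9 13 14 4 5 7) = [0, 1, 8, 3, 5, 7, 9, 2, 12, 13, 10, 11, 18, 14, 4, 15, 16, 17, 6]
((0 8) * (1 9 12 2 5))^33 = (0 8)(1 2 9 5 12)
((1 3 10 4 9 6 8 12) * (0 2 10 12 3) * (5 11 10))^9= (0 3 9 11)(1 8 4 5)(2 12 6 10)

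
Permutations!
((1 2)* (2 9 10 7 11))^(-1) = (1 2 11 7 10 9)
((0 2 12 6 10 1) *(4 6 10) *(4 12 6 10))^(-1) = ((0 2 6 12 4 10 1))^(-1) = (0 1 10 4 12 6 2)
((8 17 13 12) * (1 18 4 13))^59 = (1 13 17 4 8 18 12)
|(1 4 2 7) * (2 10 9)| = 6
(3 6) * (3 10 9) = [0, 1, 2, 6, 4, 5, 10, 7, 8, 3, 9] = (3 6 10 9)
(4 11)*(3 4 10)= (3 4 11 10)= [0, 1, 2, 4, 11, 5, 6, 7, 8, 9, 3, 10]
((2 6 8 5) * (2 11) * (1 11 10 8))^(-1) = ((1 11 2 6)(5 10 8))^(-1) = (1 6 2 11)(5 8 10)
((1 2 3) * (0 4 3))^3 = ((0 4 3 1 2))^3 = (0 1 4 2 3)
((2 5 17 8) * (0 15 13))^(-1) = (0 13 15)(2 8 17 5)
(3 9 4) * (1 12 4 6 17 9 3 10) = [0, 12, 2, 3, 10, 5, 17, 7, 8, 6, 1, 11, 4, 13, 14, 15, 16, 9] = (1 12 4 10)(6 17 9)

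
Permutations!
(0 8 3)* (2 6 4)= [8, 1, 6, 0, 2, 5, 4, 7, 3]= (0 8 3)(2 6 4)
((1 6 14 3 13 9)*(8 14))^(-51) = ((1 6 8 14 3 13 9))^(-51) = (1 13 14 6 9 3 8)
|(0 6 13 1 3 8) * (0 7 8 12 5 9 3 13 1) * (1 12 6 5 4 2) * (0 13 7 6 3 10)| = |(13)(0 5 9 10)(1 7 8 6 12 4 2)| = 28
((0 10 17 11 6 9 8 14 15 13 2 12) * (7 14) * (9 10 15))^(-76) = (17)(0 12 2 13 15)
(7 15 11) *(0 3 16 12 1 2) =(0 3 16 12 1 2)(7 15 11) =[3, 2, 0, 16, 4, 5, 6, 15, 8, 9, 10, 7, 1, 13, 14, 11, 12]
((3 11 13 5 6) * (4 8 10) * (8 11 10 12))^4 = ((3 10 4 11 13 5 6)(8 12))^4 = (3 13 10 5 4 6 11)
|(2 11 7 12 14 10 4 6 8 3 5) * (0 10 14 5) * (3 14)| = 35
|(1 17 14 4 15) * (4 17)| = 6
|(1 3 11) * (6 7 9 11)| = |(1 3 6 7 9 11)| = 6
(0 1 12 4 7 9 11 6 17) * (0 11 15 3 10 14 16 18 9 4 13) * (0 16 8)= [1, 12, 2, 10, 7, 5, 17, 4, 0, 15, 14, 6, 13, 16, 8, 3, 18, 11, 9]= (0 1 12 13 16 18 9 15 3 10 14 8)(4 7)(6 17 11)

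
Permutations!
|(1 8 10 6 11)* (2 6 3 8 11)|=6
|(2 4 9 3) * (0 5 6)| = |(0 5 6)(2 4 9 3)| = 12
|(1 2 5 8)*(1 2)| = |(2 5 8)| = 3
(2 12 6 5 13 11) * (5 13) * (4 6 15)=(2 12 15 4 6 13 11)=[0, 1, 12, 3, 6, 5, 13, 7, 8, 9, 10, 2, 15, 11, 14, 4]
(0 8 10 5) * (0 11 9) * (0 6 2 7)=(0 8 10 5 11 9 6 2 7)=[8, 1, 7, 3, 4, 11, 2, 0, 10, 6, 5, 9]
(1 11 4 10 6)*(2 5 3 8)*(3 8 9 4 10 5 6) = (1 11 10 3 9 4 5 8 2 6) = [0, 11, 6, 9, 5, 8, 1, 7, 2, 4, 3, 10]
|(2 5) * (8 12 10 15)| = 4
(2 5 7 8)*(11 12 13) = [0, 1, 5, 3, 4, 7, 6, 8, 2, 9, 10, 12, 13, 11] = (2 5 7 8)(11 12 13)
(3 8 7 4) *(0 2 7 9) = (0 2 7 4 3 8 9) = [2, 1, 7, 8, 3, 5, 6, 4, 9, 0]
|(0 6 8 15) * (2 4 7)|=|(0 6 8 15)(2 4 7)|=12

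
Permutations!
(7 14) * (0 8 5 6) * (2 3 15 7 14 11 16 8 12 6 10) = (0 12 6)(2 3 15 7 11 16 8 5 10) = [12, 1, 3, 15, 4, 10, 0, 11, 5, 9, 2, 16, 6, 13, 14, 7, 8]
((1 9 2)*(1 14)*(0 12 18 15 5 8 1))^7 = ((0 12 18 15 5 8 1 9 2 14))^7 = (0 9 5 12 2 8 18 14 1 15)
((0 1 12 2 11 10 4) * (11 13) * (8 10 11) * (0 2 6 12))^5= ((0 1)(2 13 8 10 4)(6 12))^5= (13)(0 1)(6 12)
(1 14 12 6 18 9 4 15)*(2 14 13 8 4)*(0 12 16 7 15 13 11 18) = (0 12 6)(1 11 18 9 2 14 16 7 15)(4 13 8) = [12, 11, 14, 3, 13, 5, 0, 15, 4, 2, 10, 18, 6, 8, 16, 1, 7, 17, 9]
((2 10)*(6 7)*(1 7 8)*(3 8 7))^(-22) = (10)(1 8 3)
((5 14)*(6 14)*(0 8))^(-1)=(0 8)(5 14 6)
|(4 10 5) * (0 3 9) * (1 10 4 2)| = 12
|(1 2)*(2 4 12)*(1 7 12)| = |(1 4)(2 7 12)| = 6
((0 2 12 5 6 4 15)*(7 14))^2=((0 2 12 5 6 4 15)(7 14))^2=(0 12 6 15 2 5 4)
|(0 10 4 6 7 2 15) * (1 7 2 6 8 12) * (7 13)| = 11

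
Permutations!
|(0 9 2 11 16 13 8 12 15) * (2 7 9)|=8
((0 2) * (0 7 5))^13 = (0 2 7 5)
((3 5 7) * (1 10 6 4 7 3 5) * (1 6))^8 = ((1 10)(3 6 4 7 5))^8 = (10)(3 7 6 5 4)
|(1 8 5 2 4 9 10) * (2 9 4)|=5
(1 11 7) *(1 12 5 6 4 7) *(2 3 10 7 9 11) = [0, 2, 3, 10, 9, 6, 4, 12, 8, 11, 7, 1, 5] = (1 2 3 10 7 12 5 6 4 9 11)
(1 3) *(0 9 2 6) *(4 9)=(0 4 9 2 6)(1 3)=[4, 3, 6, 1, 9, 5, 0, 7, 8, 2]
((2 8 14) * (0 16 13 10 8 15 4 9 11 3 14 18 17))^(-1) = (0 17 18 8 10 13 16)(2 14 3 11 9 4 15)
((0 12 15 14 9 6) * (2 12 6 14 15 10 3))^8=(15)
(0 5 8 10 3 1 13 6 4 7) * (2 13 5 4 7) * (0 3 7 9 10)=(0 4 2 13 6 9 10 7 3 1 5 8)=[4, 5, 13, 1, 2, 8, 9, 3, 0, 10, 7, 11, 12, 6]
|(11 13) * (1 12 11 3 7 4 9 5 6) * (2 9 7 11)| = 6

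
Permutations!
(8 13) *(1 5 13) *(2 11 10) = (1 5 13 8)(2 11 10) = [0, 5, 11, 3, 4, 13, 6, 7, 1, 9, 2, 10, 12, 8]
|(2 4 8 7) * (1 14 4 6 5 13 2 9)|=12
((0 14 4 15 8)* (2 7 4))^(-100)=(0 15 7 14 8 4 2)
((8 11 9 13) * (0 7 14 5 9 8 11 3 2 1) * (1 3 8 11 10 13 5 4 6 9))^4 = (0 6)(1 4)(5 14)(7 9)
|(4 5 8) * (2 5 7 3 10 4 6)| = 4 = |(2 5 8 6)(3 10 4 7)|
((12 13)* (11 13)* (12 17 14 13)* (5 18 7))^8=((5 18 7)(11 12)(13 17 14))^8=(5 7 18)(13 14 17)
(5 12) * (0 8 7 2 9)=(0 8 7 2 9)(5 12)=[8, 1, 9, 3, 4, 12, 6, 2, 7, 0, 10, 11, 5]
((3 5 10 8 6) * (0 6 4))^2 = ((0 6 3 5 10 8 4))^2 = (0 3 10 4 6 5 8)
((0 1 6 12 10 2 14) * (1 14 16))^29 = (0 14)(1 16 2 10 12 6)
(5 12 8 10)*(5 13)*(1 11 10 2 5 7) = (1 11 10 13 7)(2 5 12 8) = [0, 11, 5, 3, 4, 12, 6, 1, 2, 9, 13, 10, 8, 7]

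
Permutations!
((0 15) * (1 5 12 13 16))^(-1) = (0 15)(1 16 13 12 5)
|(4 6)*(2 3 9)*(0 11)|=6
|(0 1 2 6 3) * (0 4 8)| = 7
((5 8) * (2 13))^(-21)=((2 13)(5 8))^(-21)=(2 13)(5 8)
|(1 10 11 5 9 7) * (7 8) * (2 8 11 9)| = 8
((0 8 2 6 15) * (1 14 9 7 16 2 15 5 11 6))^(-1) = (0 15 8)(1 2 16 7 9 14)(5 6 11)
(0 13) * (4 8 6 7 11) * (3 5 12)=(0 13)(3 5 12)(4 8 6 7 11)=[13, 1, 2, 5, 8, 12, 7, 11, 6, 9, 10, 4, 3, 0]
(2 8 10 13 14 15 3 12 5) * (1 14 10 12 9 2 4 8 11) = (1 14 15 3 9 2 11)(4 8 12 5)(10 13) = [0, 14, 11, 9, 8, 4, 6, 7, 12, 2, 13, 1, 5, 10, 15, 3]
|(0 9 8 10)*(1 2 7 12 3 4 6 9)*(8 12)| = 30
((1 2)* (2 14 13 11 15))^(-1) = (1 2 15 11 13 14)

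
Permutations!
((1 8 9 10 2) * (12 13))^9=((1 8 9 10 2)(12 13))^9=(1 2 10 9 8)(12 13)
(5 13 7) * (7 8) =(5 13 8 7) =[0, 1, 2, 3, 4, 13, 6, 5, 7, 9, 10, 11, 12, 8]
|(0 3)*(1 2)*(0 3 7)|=|(0 7)(1 2)|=2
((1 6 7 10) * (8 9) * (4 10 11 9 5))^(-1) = ((1 6 7 11 9 8 5 4 10))^(-1) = (1 10 4 5 8 9 11 7 6)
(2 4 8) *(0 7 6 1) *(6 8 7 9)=(0 9 6 1)(2 4 7 8)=[9, 0, 4, 3, 7, 5, 1, 8, 2, 6]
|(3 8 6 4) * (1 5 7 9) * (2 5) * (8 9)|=|(1 2 5 7 8 6 4 3 9)|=9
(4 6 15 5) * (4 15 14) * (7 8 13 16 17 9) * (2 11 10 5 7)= (2 11 10 5 15 7 8 13 16 17 9)(4 6 14)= [0, 1, 11, 3, 6, 15, 14, 8, 13, 2, 5, 10, 12, 16, 4, 7, 17, 9]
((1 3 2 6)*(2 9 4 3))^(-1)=((1 2 6)(3 9 4))^(-1)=(1 6 2)(3 4 9)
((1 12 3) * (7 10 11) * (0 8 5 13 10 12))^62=((0 8 5 13 10 11 7 12 3 1))^62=(0 5 10 7 3)(1 8 13 11 12)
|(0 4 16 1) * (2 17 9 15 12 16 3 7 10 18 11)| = 14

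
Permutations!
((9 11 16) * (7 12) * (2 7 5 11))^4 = (2 11 7 16 12 9 5)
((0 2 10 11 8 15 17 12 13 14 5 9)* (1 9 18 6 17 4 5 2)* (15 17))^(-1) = ((0 1 9)(2 10 11 8 17 12 13 14)(4 5 18 6 15))^(-1) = (0 9 1)(2 14 13 12 17 8 11 10)(4 15 6 18 5)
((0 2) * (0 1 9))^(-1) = ((0 2 1 9))^(-1) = (0 9 1 2)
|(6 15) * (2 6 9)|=4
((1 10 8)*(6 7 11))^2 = (1 8 10)(6 11 7)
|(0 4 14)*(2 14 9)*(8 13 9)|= 7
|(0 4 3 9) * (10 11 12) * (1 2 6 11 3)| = 10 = |(0 4 1 2 6 11 12 10 3 9)|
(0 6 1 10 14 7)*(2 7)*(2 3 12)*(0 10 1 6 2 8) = (0 2 7 10 14 3 12 8) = [2, 1, 7, 12, 4, 5, 6, 10, 0, 9, 14, 11, 8, 13, 3]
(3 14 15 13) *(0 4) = [4, 1, 2, 14, 0, 5, 6, 7, 8, 9, 10, 11, 12, 3, 15, 13] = (0 4)(3 14 15 13)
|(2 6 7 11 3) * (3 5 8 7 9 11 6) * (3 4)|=6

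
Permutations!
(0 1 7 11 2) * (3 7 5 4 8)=(0 1 5 4 8 3 7 11 2)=[1, 5, 0, 7, 8, 4, 6, 11, 3, 9, 10, 2]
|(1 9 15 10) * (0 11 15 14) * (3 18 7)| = 21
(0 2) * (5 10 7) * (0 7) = (0 2 7 5 10) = [2, 1, 7, 3, 4, 10, 6, 5, 8, 9, 0]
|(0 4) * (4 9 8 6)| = 5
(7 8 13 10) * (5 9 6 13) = [0, 1, 2, 3, 4, 9, 13, 8, 5, 6, 7, 11, 12, 10] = (5 9 6 13 10 7 8)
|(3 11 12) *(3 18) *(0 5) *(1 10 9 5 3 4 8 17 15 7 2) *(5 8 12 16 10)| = |(0 3 11 16 10 9 8 17 15 7 2 1 5)(4 12 18)| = 39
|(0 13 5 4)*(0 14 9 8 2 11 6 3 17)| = 12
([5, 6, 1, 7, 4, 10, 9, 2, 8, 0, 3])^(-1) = (0 9 6 1 2 7 3 10 5)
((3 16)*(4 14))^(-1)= ((3 16)(4 14))^(-1)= (3 16)(4 14)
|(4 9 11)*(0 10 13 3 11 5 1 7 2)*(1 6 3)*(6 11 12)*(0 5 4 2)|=30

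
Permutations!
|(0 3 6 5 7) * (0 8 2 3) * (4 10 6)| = 8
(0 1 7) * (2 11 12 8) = [1, 7, 11, 3, 4, 5, 6, 0, 2, 9, 10, 12, 8] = (0 1 7)(2 11 12 8)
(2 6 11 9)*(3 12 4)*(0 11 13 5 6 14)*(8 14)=[11, 1, 8, 12, 3, 6, 13, 7, 14, 2, 10, 9, 4, 5, 0]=(0 11 9 2 8 14)(3 12 4)(5 6 13)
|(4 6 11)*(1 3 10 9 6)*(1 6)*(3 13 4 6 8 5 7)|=18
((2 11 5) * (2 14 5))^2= ((2 11)(5 14))^2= (14)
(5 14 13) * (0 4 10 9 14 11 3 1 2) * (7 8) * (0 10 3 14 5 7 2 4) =(1 4 3)(2 10 9 5 11 14 13 7 8) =[0, 4, 10, 1, 3, 11, 6, 8, 2, 5, 9, 14, 12, 7, 13]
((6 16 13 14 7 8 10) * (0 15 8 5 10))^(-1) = (0 8 15)(5 7 14 13 16 6 10)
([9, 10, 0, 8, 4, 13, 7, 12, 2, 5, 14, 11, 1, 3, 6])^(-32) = (0 13 2 5 8 9 3)(1 7 14)(6 10 12)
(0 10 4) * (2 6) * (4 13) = (0 10 13 4)(2 6) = [10, 1, 6, 3, 0, 5, 2, 7, 8, 9, 13, 11, 12, 4]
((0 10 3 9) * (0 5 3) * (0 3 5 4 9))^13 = (0 10 3)(4 9) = ((0 10 3)(4 9))^13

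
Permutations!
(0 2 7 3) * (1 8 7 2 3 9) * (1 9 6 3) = [1, 8, 2, 0, 4, 5, 3, 6, 7, 9] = (9)(0 1 8 7 6 3)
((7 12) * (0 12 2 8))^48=((0 12 7 2 8))^48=(0 2 12 8 7)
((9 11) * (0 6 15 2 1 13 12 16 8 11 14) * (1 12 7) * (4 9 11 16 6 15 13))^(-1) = ((0 15 2 12 6 13 7 1 4 9 14)(8 16))^(-1) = (0 14 9 4 1 7 13 6 12 2 15)(8 16)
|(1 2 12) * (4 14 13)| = 3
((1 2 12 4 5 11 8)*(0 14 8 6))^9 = ((0 14 8 1 2 12 4 5 11 6))^9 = (0 6 11 5 4 12 2 1 8 14)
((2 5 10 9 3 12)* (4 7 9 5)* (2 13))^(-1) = ((2 4 7 9 3 12 13)(5 10))^(-1) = (2 13 12 3 9 7 4)(5 10)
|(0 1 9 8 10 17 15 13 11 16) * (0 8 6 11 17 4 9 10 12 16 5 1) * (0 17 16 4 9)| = 24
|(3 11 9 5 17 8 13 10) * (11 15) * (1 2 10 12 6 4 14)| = 15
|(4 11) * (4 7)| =|(4 11 7)| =3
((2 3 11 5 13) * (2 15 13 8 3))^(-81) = (3 8 5 11)(13 15)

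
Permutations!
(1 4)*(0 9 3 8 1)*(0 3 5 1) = (0 9 5 1 4 3 8) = [9, 4, 2, 8, 3, 1, 6, 7, 0, 5]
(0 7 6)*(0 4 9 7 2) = (0 2)(4 9 7 6) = [2, 1, 0, 3, 9, 5, 4, 6, 8, 7]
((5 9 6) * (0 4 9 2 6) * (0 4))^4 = (9)(2 6 5)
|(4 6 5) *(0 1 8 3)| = |(0 1 8 3)(4 6 5)| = 12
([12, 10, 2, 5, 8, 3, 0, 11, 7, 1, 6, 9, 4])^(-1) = (0 6 10 1 9 11 7 8 4 12)(3 5)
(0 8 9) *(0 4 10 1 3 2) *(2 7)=(0 8 9 4 10 1 3 7 2)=[8, 3, 0, 7, 10, 5, 6, 2, 9, 4, 1]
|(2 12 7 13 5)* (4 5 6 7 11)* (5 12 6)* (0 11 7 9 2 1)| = 24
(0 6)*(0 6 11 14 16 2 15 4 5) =(0 11 14 16 2 15 4 5) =[11, 1, 15, 3, 5, 0, 6, 7, 8, 9, 10, 14, 12, 13, 16, 4, 2]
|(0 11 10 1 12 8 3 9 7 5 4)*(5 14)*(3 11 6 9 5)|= |(0 6 9 7 14 3 5 4)(1 12 8 11 10)|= 40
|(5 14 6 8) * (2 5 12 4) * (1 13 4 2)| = 6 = |(1 13 4)(2 5 14 6 8 12)|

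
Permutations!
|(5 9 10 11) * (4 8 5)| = 6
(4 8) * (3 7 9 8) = (3 7 9 8 4) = [0, 1, 2, 7, 3, 5, 6, 9, 4, 8]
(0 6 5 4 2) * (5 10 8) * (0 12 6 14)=(0 14)(2 12 6 10 8 5 4)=[14, 1, 12, 3, 2, 4, 10, 7, 5, 9, 8, 11, 6, 13, 0]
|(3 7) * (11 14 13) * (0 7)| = |(0 7 3)(11 14 13)| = 3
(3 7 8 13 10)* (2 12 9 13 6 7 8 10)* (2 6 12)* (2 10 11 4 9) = (2 10 3 8 12)(4 9 13 6 7 11) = [0, 1, 10, 8, 9, 5, 7, 11, 12, 13, 3, 4, 2, 6]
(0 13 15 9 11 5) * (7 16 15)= [13, 1, 2, 3, 4, 0, 6, 16, 8, 11, 10, 5, 12, 7, 14, 9, 15]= (0 13 7 16 15 9 11 5)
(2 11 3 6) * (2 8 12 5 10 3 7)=(2 11 7)(3 6 8 12 5 10)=[0, 1, 11, 6, 4, 10, 8, 2, 12, 9, 3, 7, 5]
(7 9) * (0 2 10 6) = (0 2 10 6)(7 9) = [2, 1, 10, 3, 4, 5, 0, 9, 8, 7, 6]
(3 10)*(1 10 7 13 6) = (1 10 3 7 13 6) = [0, 10, 2, 7, 4, 5, 1, 13, 8, 9, 3, 11, 12, 6]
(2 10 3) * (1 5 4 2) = (1 5 4 2 10 3) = [0, 5, 10, 1, 2, 4, 6, 7, 8, 9, 3]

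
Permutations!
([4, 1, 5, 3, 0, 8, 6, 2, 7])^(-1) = (0 4)(2 7 8 5)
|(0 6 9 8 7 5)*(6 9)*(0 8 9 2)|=6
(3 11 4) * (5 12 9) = (3 11 4)(5 12 9) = [0, 1, 2, 11, 3, 12, 6, 7, 8, 5, 10, 4, 9]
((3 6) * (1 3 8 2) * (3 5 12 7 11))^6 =(1 6 7)(2 3 12)(5 8 11)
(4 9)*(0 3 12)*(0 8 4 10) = (0 3 12 8 4 9 10) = [3, 1, 2, 12, 9, 5, 6, 7, 4, 10, 0, 11, 8]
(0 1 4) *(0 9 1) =[0, 4, 2, 3, 9, 5, 6, 7, 8, 1] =(1 4 9)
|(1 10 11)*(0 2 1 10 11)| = |(0 2 1 11 10)| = 5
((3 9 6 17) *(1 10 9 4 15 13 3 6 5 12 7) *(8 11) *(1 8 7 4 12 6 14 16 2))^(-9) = (17)(3 12 4 15 13)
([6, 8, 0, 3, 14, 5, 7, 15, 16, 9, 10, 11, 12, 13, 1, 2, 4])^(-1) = [2, 14, 15, 3, 16, 5, 0, 6, 1, 9, 10, 11, 12, 13, 4, 7, 8]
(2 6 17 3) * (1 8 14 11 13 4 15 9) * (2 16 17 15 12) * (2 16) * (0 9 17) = (0 9 1 8 14 11 13 4 12 16)(2 6 15 17 3) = [9, 8, 6, 2, 12, 5, 15, 7, 14, 1, 10, 13, 16, 4, 11, 17, 0, 3]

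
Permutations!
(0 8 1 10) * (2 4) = (0 8 1 10)(2 4) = [8, 10, 4, 3, 2, 5, 6, 7, 1, 9, 0]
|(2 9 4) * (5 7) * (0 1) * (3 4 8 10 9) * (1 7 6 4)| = |(0 7 5 6 4 2 3 1)(8 10 9)| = 24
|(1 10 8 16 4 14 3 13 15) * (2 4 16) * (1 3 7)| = |(16)(1 10 8 2 4 14 7)(3 13 15)| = 21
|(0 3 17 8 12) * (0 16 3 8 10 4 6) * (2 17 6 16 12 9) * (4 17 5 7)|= 10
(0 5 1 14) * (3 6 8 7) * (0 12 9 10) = (0 5 1 14 12 9 10)(3 6 8 7) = [5, 14, 2, 6, 4, 1, 8, 3, 7, 10, 0, 11, 9, 13, 12]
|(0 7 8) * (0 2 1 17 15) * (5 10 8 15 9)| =21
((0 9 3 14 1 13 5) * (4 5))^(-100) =(0 1)(3 4)(5 14)(9 13)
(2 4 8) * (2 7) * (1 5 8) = (1 5 8 7 2 4) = [0, 5, 4, 3, 1, 8, 6, 2, 7]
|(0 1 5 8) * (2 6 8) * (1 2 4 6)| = |(0 2 1 5 4 6 8)| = 7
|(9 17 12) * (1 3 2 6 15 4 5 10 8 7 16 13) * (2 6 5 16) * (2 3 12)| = 15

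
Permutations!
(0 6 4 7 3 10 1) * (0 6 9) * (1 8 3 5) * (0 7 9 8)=(0 8 3 10)(1 6 4 9 7 5)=[8, 6, 2, 10, 9, 1, 4, 5, 3, 7, 0]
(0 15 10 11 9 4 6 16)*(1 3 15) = (0 1 3 15 10 11 9 4 6 16) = [1, 3, 2, 15, 6, 5, 16, 7, 8, 4, 11, 9, 12, 13, 14, 10, 0]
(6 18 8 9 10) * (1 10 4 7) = (1 10 6 18 8 9 4 7) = [0, 10, 2, 3, 7, 5, 18, 1, 9, 4, 6, 11, 12, 13, 14, 15, 16, 17, 8]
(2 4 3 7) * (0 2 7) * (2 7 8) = [7, 1, 4, 0, 3, 5, 6, 8, 2] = (0 7 8 2 4 3)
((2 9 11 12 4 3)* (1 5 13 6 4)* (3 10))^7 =(1 2 6 12 3 13 11 10 5 9 4)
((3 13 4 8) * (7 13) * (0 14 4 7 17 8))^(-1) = ((0 14 4)(3 17 8)(7 13))^(-1) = (0 4 14)(3 8 17)(7 13)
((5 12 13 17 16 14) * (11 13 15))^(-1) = (5 14 16 17 13 11 15 12)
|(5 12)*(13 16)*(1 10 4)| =|(1 10 4)(5 12)(13 16)| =6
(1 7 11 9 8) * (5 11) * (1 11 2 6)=(1 7 5 2 6)(8 11 9)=[0, 7, 6, 3, 4, 2, 1, 5, 11, 8, 10, 9]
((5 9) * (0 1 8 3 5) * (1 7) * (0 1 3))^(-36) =(0 8 1 9 5 3 7)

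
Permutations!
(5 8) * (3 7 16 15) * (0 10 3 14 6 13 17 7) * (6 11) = (0 10 3)(5 8)(6 13 17 7 16 15 14 11) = [10, 1, 2, 0, 4, 8, 13, 16, 5, 9, 3, 6, 12, 17, 11, 14, 15, 7]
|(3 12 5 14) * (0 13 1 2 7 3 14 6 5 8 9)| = 18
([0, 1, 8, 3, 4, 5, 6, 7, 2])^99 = (2 8)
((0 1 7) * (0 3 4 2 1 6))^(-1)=(0 6)(1 2 4 3 7)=((0 6)(1 7 3 4 2))^(-1)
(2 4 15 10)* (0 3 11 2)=(0 3 11 2 4 15 10)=[3, 1, 4, 11, 15, 5, 6, 7, 8, 9, 0, 2, 12, 13, 14, 10]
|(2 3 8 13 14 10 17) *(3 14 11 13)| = |(2 14 10 17)(3 8)(11 13)| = 4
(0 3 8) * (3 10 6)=(0 10 6 3 8)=[10, 1, 2, 8, 4, 5, 3, 7, 0, 9, 6]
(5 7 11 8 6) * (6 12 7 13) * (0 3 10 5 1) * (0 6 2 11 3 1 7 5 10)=(0 1 6 7 3)(2 11 8 12 5 13)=[1, 6, 11, 0, 4, 13, 7, 3, 12, 9, 10, 8, 5, 2]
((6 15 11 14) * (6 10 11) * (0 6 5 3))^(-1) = ((0 6 15 5 3)(10 11 14))^(-1) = (0 3 5 15 6)(10 14 11)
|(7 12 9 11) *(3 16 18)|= 12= |(3 16 18)(7 12 9 11)|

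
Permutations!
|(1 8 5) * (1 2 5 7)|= |(1 8 7)(2 5)|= 6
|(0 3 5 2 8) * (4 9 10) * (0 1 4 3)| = 8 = |(1 4 9 10 3 5 2 8)|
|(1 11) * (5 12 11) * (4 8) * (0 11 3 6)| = 14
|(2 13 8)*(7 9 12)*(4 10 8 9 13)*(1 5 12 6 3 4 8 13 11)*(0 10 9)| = |(0 10 13)(1 5 12 7 11)(2 8)(3 4 9 6)| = 60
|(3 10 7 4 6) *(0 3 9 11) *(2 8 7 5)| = |(0 3 10 5 2 8 7 4 6 9 11)| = 11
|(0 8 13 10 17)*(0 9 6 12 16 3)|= |(0 8 13 10 17 9 6 12 16 3)|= 10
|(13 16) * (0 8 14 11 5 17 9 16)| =|(0 8 14 11 5 17 9 16 13)| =9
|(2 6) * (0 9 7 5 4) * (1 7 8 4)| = |(0 9 8 4)(1 7 5)(2 6)| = 12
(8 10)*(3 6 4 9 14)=[0, 1, 2, 6, 9, 5, 4, 7, 10, 14, 8, 11, 12, 13, 3]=(3 6 4 9 14)(8 10)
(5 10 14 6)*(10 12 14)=[0, 1, 2, 3, 4, 12, 5, 7, 8, 9, 10, 11, 14, 13, 6]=(5 12 14 6)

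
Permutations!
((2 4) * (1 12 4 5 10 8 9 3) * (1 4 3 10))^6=((1 12 3 4 2 5)(8 9 10))^6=(12)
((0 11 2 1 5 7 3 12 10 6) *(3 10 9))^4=((0 11 2 1 5 7 10 6)(3 12 9))^4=(0 5)(1 6)(2 10)(3 12 9)(7 11)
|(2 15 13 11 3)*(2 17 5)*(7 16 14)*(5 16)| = |(2 15 13 11 3 17 16 14 7 5)| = 10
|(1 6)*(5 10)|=|(1 6)(5 10)|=2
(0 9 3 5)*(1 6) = (0 9 3 5)(1 6) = [9, 6, 2, 5, 4, 0, 1, 7, 8, 3]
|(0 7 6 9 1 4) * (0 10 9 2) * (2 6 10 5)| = |(0 7 10 9 1 4 5 2)| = 8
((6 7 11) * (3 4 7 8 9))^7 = ((3 4 7 11 6 8 9))^7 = (11)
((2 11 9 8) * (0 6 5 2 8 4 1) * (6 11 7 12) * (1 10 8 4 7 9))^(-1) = ((0 11 1)(2 9 7 12 6 5)(4 10 8))^(-1) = (0 1 11)(2 5 6 12 7 9)(4 8 10)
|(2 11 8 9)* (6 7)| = 4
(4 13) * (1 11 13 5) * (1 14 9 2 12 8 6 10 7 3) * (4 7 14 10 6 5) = (1 11 13 7 3)(2 12 8 5 10 14 9) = [0, 11, 12, 1, 4, 10, 6, 3, 5, 2, 14, 13, 8, 7, 9]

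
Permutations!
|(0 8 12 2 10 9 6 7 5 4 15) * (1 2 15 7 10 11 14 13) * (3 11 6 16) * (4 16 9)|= 12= |(0 8 12 15)(1 2 6 10 4 7 5 16 3 11 14 13)|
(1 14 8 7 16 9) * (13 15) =(1 14 8 7 16 9)(13 15) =[0, 14, 2, 3, 4, 5, 6, 16, 7, 1, 10, 11, 12, 15, 8, 13, 9]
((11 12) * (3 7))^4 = ((3 7)(11 12))^4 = (12)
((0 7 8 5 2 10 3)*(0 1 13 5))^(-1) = (0 8 7)(1 3 10 2 5 13)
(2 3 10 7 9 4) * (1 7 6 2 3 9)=(1 7)(2 9 4 3 10 6)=[0, 7, 9, 10, 3, 5, 2, 1, 8, 4, 6]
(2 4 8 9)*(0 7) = [7, 1, 4, 3, 8, 5, 6, 0, 9, 2] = (0 7)(2 4 8 9)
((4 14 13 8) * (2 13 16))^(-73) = (2 16 14 4 8 13) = ((2 13 8 4 14 16))^(-73)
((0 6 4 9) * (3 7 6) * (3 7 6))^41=(0 9 4 6 3 7)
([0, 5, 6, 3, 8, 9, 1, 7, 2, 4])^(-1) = [0, 6, 8, 3, 9, 1, 2, 7, 4, 5]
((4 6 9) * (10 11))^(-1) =((4 6 9)(10 11))^(-1) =(4 9 6)(10 11)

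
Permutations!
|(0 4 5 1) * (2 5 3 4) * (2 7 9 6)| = |(0 7 9 6 2 5 1)(3 4)| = 14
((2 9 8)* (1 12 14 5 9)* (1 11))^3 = ((1 12 14 5 9 8 2 11))^3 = (1 5 2 12 9 11 14 8)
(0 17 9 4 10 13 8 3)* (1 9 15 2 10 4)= (0 17 15 2 10 13 8 3)(1 9)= [17, 9, 10, 0, 4, 5, 6, 7, 3, 1, 13, 11, 12, 8, 14, 2, 16, 15]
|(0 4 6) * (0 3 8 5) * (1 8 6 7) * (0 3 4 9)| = 14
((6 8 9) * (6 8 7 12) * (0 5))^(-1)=(0 5)(6 12 7)(8 9)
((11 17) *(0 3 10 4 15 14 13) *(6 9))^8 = (17)(0 3 10 4 15 14 13)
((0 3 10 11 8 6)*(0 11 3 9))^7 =(0 9)(3 10)(6 11 8)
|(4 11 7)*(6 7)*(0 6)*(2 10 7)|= |(0 6 2 10 7 4 11)|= 7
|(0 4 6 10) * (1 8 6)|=|(0 4 1 8 6 10)|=6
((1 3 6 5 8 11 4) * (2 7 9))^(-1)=(1 4 11 8 5 6 3)(2 9 7)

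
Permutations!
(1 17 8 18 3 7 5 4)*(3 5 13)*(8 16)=(1 17 16 8 18 5 4)(3 7 13)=[0, 17, 2, 7, 1, 4, 6, 13, 18, 9, 10, 11, 12, 3, 14, 15, 8, 16, 5]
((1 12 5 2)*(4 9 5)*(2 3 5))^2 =((1 12 4 9 2)(3 5))^2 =(1 4 2 12 9)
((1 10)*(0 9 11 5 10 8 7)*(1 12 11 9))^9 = (0 1 8 7)(5 10 12 11)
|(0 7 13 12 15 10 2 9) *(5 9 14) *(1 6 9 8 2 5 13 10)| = |(0 7 10 5 8 2 14 13 12 15 1 6 9)| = 13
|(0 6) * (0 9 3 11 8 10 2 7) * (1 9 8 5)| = |(0 6 8 10 2 7)(1 9 3 11 5)| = 30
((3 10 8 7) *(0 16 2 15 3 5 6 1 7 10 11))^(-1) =((0 16 2 15 3 11)(1 7 5 6)(8 10))^(-1) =(0 11 3 15 2 16)(1 6 5 7)(8 10)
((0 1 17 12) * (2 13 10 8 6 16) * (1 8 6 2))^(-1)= (0 12 17 1 16 6 10 13 2 8)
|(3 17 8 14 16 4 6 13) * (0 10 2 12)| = |(0 10 2 12)(3 17 8 14 16 4 6 13)| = 8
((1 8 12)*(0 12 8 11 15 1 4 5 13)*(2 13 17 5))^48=(17)(0 2 12 13 4)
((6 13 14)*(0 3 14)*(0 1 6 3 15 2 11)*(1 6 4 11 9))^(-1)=((0 15 2 9 1 4 11)(3 14)(6 13))^(-1)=(0 11 4 1 9 2 15)(3 14)(6 13)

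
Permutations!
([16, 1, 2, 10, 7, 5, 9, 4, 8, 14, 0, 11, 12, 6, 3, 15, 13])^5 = (0 14 13 10 9 16 3 6)(4 7)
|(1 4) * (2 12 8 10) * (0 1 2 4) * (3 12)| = 6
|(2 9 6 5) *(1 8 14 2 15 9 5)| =8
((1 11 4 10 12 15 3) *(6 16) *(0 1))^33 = (0 1 11 4 10 12 15 3)(6 16)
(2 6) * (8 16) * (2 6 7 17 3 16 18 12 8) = [0, 1, 7, 16, 4, 5, 6, 17, 18, 9, 10, 11, 8, 13, 14, 15, 2, 3, 12] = (2 7 17 3 16)(8 18 12)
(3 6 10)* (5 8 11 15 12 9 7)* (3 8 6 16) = (3 16)(5 6 10 8 11 15 12 9 7) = [0, 1, 2, 16, 4, 6, 10, 5, 11, 7, 8, 15, 9, 13, 14, 12, 3]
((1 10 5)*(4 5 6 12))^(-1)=(1 5 4 12 6 10)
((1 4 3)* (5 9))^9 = (5 9)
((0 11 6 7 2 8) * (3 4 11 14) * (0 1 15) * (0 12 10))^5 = ((0 14 3 4 11 6 7 2 8 1 15 12 10))^5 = (0 6 15 3 2 10 11 1 14 7 12 4 8)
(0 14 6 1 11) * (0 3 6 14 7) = (14)(0 7)(1 11 3 6) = [7, 11, 2, 6, 4, 5, 1, 0, 8, 9, 10, 3, 12, 13, 14]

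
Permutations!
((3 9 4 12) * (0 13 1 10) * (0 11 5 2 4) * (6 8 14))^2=((0 13 1 10 11 5 2 4 12 3 9)(6 8 14))^2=(0 1 11 2 12 9 13 10 5 4 3)(6 14 8)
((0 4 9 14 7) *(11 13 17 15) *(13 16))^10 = (17)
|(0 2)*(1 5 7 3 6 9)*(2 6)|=8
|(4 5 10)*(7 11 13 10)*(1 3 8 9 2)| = |(1 3 8 9 2)(4 5 7 11 13 10)| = 30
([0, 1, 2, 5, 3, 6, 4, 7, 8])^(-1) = (8)(3 4 6 5)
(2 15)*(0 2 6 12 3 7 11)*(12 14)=(0 2 15 6 14 12 3 7 11)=[2, 1, 15, 7, 4, 5, 14, 11, 8, 9, 10, 0, 3, 13, 12, 6]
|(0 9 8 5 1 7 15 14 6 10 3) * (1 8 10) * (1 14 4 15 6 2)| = |(0 9 10 3)(1 7 6 14 2)(4 15)(5 8)| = 20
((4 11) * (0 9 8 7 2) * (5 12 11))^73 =((0 9 8 7 2)(4 5 12 11))^73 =(0 7 9 2 8)(4 5 12 11)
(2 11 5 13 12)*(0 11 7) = (0 11 5 13 12 2 7) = [11, 1, 7, 3, 4, 13, 6, 0, 8, 9, 10, 5, 2, 12]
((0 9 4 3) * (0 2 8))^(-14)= (0 2 4)(3 9 8)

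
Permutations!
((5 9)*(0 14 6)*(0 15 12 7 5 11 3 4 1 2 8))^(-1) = (0 8 2 1 4 3 11 9 5 7 12 15 6 14)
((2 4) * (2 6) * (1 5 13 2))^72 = (13)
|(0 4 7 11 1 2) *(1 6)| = |(0 4 7 11 6 1 2)| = 7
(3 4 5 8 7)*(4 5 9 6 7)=(3 5 8 4 9 6 7)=[0, 1, 2, 5, 9, 8, 7, 3, 4, 6]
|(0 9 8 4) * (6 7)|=|(0 9 8 4)(6 7)|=4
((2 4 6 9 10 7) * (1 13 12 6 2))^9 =(1 12 9 7 13 6 10)(2 4)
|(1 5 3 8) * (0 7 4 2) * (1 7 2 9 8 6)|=|(0 2)(1 5 3 6)(4 9 8 7)|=4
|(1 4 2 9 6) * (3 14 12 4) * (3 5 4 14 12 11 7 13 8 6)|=|(1 5 4 2 9 3 12 14 11 7 13 8 6)|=13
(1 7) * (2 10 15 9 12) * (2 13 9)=(1 7)(2 10 15)(9 12 13)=[0, 7, 10, 3, 4, 5, 6, 1, 8, 12, 15, 11, 13, 9, 14, 2]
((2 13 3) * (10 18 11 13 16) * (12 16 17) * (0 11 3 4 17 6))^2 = ((0 11 13 4 17 12 16 10 18 3 2 6))^2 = (0 13 17 16 18 2)(3 6 11 4 12 10)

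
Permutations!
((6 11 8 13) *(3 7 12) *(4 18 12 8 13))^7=(3 7 8 4 18 12)(6 11 13)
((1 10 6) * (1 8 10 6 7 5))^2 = ((1 6 8 10 7 5))^2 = (1 8 7)(5 6 10)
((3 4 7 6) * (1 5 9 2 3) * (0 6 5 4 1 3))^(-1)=(0 2 9 5 7 4 1 3 6)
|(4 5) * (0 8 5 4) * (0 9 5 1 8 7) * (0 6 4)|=4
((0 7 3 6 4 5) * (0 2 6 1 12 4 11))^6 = ((0 7 3 1 12 4 5 2 6 11))^6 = (0 5 3 6 12)(1 11 4 7 2)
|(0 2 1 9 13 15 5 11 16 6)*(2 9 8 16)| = 11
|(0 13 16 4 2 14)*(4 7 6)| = 8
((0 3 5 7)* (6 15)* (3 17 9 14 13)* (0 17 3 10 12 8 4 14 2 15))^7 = (0 15 9 7 3 6 2 17 5)(4 14 13 10 12 8)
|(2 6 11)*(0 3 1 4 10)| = 15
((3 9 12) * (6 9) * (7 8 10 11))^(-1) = ((3 6 9 12)(7 8 10 11))^(-1) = (3 12 9 6)(7 11 10 8)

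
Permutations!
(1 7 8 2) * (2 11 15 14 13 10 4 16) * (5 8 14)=(1 7 14 13 10 4 16 2)(5 8 11 15)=[0, 7, 1, 3, 16, 8, 6, 14, 11, 9, 4, 15, 12, 10, 13, 5, 2]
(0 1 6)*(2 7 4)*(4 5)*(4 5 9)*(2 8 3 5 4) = (0 1 6)(2 7 9)(3 5 4 8) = [1, 6, 7, 5, 8, 4, 0, 9, 3, 2]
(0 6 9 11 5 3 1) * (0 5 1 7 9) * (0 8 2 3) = [6, 5, 3, 7, 4, 0, 8, 9, 2, 11, 10, 1] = (0 6 8 2 3 7 9 11 1 5)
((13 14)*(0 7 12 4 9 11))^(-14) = (14)(0 9 12)(4 7 11)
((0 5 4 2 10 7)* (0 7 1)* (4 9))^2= ((0 5 9 4 2 10 1))^2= (0 9 2 1 5 4 10)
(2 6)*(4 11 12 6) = (2 4 11 12 6) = [0, 1, 4, 3, 11, 5, 2, 7, 8, 9, 10, 12, 6]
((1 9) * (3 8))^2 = (9)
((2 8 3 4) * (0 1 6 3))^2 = ((0 1 6 3 4 2 8))^2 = (0 6 4 8 1 3 2)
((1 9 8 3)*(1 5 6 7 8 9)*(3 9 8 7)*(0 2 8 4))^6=(0 2 8 9 4)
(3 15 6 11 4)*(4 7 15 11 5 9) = [0, 1, 2, 11, 3, 9, 5, 15, 8, 4, 10, 7, 12, 13, 14, 6] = (3 11 7 15 6 5 9 4)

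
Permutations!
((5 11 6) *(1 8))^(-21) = ((1 8)(5 11 6))^(-21) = (11)(1 8)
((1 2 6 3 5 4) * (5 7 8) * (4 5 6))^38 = (1 4 2)(3 8)(6 7)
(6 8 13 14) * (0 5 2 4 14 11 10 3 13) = (0 5 2 4 14 6 8)(3 13 11 10) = [5, 1, 4, 13, 14, 2, 8, 7, 0, 9, 3, 10, 12, 11, 6]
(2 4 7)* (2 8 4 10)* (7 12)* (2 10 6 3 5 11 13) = (2 6 3 5 11 13)(4 12 7 8) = [0, 1, 6, 5, 12, 11, 3, 8, 4, 9, 10, 13, 7, 2]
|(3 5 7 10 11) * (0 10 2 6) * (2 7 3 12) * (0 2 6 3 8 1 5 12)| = |(0 10 11)(1 5 8)(2 3 12 6)| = 12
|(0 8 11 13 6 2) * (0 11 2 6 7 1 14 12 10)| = |(0 8 2 11 13 7 1 14 12 10)| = 10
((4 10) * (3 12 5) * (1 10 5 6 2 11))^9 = (12)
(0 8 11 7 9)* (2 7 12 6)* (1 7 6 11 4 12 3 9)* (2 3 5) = (0 8 4 12 11 5 2 6 3 9)(1 7) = [8, 7, 6, 9, 12, 2, 3, 1, 4, 0, 10, 5, 11]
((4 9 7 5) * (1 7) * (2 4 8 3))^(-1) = ((1 7 5 8 3 2 4 9))^(-1) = (1 9 4 2 3 8 5 7)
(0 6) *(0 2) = (0 6 2) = [6, 1, 0, 3, 4, 5, 2]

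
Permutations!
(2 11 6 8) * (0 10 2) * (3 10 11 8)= (0 11 6 3 10 2 8)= [11, 1, 8, 10, 4, 5, 3, 7, 0, 9, 2, 6]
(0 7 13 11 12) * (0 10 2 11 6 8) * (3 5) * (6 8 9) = (0 7 13 8)(2 11 12 10)(3 5)(6 9) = [7, 1, 11, 5, 4, 3, 9, 13, 0, 6, 2, 12, 10, 8]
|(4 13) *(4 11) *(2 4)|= 4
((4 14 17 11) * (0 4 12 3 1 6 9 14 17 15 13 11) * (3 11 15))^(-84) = (17)(1 6 9 14 3)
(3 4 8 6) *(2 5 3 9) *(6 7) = [0, 1, 5, 4, 8, 3, 9, 6, 7, 2] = (2 5 3 4 8 7 6 9)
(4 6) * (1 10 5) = (1 10 5)(4 6) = [0, 10, 2, 3, 6, 1, 4, 7, 8, 9, 5]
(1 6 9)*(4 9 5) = (1 6 5 4 9) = [0, 6, 2, 3, 9, 4, 5, 7, 8, 1]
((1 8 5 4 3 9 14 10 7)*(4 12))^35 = ((1 8 5 12 4 3 9 14 10 7))^35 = (1 3)(4 7)(5 14)(8 9)(10 12)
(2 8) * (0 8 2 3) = [8, 1, 2, 0, 4, 5, 6, 7, 3] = (0 8 3)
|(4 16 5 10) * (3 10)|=5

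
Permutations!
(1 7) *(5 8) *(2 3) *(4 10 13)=(1 7)(2 3)(4 10 13)(5 8)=[0, 7, 3, 2, 10, 8, 6, 1, 5, 9, 13, 11, 12, 4]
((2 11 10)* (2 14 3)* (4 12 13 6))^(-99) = (2 11 10 14 3)(4 12 13 6)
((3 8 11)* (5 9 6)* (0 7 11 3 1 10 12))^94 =((0 7 11 1 10 12)(3 8)(5 9 6))^94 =(0 10 11)(1 7 12)(5 9 6)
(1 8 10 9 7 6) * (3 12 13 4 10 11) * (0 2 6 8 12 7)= (0 2 6 1 12 13 4 10 9)(3 7 8 11)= [2, 12, 6, 7, 10, 5, 1, 8, 11, 0, 9, 3, 13, 4]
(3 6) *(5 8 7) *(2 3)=(2 3 6)(5 8 7)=[0, 1, 3, 6, 4, 8, 2, 5, 7]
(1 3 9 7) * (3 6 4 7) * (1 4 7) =(1 6 7 4)(3 9) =[0, 6, 2, 9, 1, 5, 7, 4, 8, 3]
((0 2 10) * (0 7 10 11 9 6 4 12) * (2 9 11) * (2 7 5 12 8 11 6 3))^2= (0 3 7 5)(2 10 12 9)(4 11)(6 8)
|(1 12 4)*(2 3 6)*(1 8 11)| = |(1 12 4 8 11)(2 3 6)| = 15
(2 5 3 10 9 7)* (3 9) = (2 5 9 7)(3 10) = [0, 1, 5, 10, 4, 9, 6, 2, 8, 7, 3]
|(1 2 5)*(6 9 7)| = |(1 2 5)(6 9 7)| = 3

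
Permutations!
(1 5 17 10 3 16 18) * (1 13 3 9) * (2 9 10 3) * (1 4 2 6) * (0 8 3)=[8, 5, 9, 16, 2, 17, 1, 7, 3, 4, 10, 11, 12, 6, 14, 15, 18, 0, 13]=(0 8 3 16 18 13 6 1 5 17)(2 9 4)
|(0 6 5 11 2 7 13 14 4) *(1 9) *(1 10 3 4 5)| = |(0 6 1 9 10 3 4)(2 7 13 14 5 11)| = 42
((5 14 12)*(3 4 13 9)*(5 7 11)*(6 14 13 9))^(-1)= (3 9 4)(5 11 7 12 14 6 13)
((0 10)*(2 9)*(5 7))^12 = (10)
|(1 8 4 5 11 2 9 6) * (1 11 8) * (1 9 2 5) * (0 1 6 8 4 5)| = |(0 1 9 8 5 4 6 11)| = 8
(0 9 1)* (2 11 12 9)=[2, 0, 11, 3, 4, 5, 6, 7, 8, 1, 10, 12, 9]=(0 2 11 12 9 1)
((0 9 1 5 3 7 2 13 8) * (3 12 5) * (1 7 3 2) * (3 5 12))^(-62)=(0 9 7 1 2 13 8)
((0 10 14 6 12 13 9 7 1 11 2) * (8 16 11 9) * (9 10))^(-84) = (0 12 9 13 7 8 1 16 10 11 14 2 6)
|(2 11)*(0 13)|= |(0 13)(2 11)|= 2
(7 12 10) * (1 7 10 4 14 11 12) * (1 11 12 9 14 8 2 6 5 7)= (2 6 5 7 11 9 14 12 4 8)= [0, 1, 6, 3, 8, 7, 5, 11, 2, 14, 10, 9, 4, 13, 12]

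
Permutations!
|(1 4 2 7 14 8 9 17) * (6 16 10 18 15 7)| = 13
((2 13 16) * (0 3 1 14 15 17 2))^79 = (0 13 17 14 3 16 2 15 1)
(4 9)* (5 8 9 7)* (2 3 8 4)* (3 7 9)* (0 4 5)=(0 4 9 2 7)(3 8)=[4, 1, 7, 8, 9, 5, 6, 0, 3, 2]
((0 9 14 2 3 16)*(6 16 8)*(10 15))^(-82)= ((0 9 14 2 3 8 6 16)(10 15))^(-82)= (0 6 3 14)(2 9 16 8)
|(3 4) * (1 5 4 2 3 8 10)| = |(1 5 4 8 10)(2 3)| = 10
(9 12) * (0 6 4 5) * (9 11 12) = (0 6 4 5)(11 12) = [6, 1, 2, 3, 5, 0, 4, 7, 8, 9, 10, 12, 11]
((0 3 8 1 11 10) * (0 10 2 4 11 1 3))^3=((2 4 11)(3 8))^3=(11)(3 8)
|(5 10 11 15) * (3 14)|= |(3 14)(5 10 11 15)|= 4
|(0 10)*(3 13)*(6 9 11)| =|(0 10)(3 13)(6 9 11)| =6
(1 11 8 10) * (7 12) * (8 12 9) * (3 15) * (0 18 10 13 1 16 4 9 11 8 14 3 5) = [18, 8, 2, 15, 9, 0, 6, 11, 13, 14, 16, 12, 7, 1, 3, 5, 4, 17, 10] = (0 18 10 16 4 9 14 3 15 5)(1 8 13)(7 11 12)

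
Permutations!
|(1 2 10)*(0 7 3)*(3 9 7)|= 6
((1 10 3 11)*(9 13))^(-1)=((1 10 3 11)(9 13))^(-1)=(1 11 3 10)(9 13)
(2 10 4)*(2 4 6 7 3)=(2 10 6 7 3)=[0, 1, 10, 2, 4, 5, 7, 3, 8, 9, 6]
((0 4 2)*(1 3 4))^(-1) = (0 2 4 3 1)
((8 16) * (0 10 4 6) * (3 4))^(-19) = ((0 10 3 4 6)(8 16))^(-19) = (0 10 3 4 6)(8 16)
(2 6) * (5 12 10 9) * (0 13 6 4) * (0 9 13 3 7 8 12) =(0 3 7 8 12 10 13 6 2 4 9 5) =[3, 1, 4, 7, 9, 0, 2, 8, 12, 5, 13, 11, 10, 6]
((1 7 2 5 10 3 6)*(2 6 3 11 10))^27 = ((1 7 6)(2 5)(10 11))^27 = (2 5)(10 11)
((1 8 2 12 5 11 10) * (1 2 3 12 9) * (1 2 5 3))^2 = (12)(5 10 11)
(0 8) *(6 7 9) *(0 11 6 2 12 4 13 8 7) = (0 7 9 2 12 4 13 8 11 6) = [7, 1, 12, 3, 13, 5, 0, 9, 11, 2, 10, 6, 4, 8]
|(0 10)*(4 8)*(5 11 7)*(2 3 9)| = 6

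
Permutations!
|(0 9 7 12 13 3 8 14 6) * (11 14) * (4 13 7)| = |(0 9 4 13 3 8 11 14 6)(7 12)| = 18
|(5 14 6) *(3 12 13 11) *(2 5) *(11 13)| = 12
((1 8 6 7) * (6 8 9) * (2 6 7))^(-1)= (1 7 9)(2 6)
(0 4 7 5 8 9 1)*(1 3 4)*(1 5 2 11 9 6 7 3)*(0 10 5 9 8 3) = (0 9 1 10 5 3 4)(2 11 8 6 7) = [9, 10, 11, 4, 0, 3, 7, 2, 6, 1, 5, 8]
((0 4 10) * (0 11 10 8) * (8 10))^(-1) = (0 8 11 10 4) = ((0 4 10 11 8))^(-1)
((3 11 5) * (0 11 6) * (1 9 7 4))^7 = (0 5 6 11 3)(1 4 7 9)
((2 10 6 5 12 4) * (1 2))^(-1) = ((1 2 10 6 5 12 4))^(-1) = (1 4 12 5 6 10 2)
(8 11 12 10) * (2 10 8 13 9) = (2 10 13 9)(8 11 12) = [0, 1, 10, 3, 4, 5, 6, 7, 11, 2, 13, 12, 8, 9]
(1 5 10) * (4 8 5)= [0, 4, 2, 3, 8, 10, 6, 7, 5, 9, 1]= (1 4 8 5 10)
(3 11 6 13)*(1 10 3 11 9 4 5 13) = (1 10 3 9 4 5 13 11 6) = [0, 10, 2, 9, 5, 13, 1, 7, 8, 4, 3, 6, 12, 11]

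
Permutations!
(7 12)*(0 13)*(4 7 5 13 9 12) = (0 9 12 5 13)(4 7) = [9, 1, 2, 3, 7, 13, 6, 4, 8, 12, 10, 11, 5, 0]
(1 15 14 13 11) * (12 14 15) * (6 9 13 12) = (15)(1 6 9 13 11)(12 14) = [0, 6, 2, 3, 4, 5, 9, 7, 8, 13, 10, 1, 14, 11, 12, 15]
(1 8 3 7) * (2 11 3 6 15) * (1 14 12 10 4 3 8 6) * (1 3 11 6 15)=(1 15 2 6)(3 7 14 12 10 4 11 8)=[0, 15, 6, 7, 11, 5, 1, 14, 3, 9, 4, 8, 10, 13, 12, 2]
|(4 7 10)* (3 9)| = 6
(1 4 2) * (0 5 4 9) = [5, 9, 1, 3, 2, 4, 6, 7, 8, 0] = (0 5 4 2 1 9)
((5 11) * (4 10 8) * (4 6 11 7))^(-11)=((4 10 8 6 11 5 7))^(-11)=(4 6 7 8 5 10 11)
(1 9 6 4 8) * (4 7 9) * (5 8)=[0, 4, 2, 3, 5, 8, 7, 9, 1, 6]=(1 4 5 8)(6 7 9)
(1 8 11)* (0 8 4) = (0 8 11 1 4) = [8, 4, 2, 3, 0, 5, 6, 7, 11, 9, 10, 1]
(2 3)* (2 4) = (2 3 4) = [0, 1, 3, 4, 2]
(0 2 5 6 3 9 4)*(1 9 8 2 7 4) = (0 7 4)(1 9)(2 5 6 3 8) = [7, 9, 5, 8, 0, 6, 3, 4, 2, 1]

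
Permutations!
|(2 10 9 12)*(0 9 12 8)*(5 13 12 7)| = |(0 9 8)(2 10 7 5 13 12)| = 6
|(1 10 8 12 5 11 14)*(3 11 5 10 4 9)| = 6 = |(1 4 9 3 11 14)(8 12 10)|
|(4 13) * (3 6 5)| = |(3 6 5)(4 13)| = 6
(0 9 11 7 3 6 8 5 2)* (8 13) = (0 9 11 7 3 6 13 8 5 2) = [9, 1, 0, 6, 4, 2, 13, 3, 5, 11, 10, 7, 12, 8]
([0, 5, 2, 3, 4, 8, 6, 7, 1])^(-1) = (1 8 5)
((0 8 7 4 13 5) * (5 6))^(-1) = ((0 8 7 4 13 6 5))^(-1) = (0 5 6 13 4 7 8)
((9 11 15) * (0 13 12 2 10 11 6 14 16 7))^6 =((0 13 12 2 10 11 15 9 6 14 16 7))^6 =(0 15)(2 14)(6 12)(7 11)(9 13)(10 16)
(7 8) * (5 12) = (5 12)(7 8) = [0, 1, 2, 3, 4, 12, 6, 8, 7, 9, 10, 11, 5]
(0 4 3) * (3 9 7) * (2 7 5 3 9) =(0 4 2 7 9 5 3) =[4, 1, 7, 0, 2, 3, 6, 9, 8, 5]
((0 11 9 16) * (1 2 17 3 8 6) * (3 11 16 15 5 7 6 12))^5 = ((0 16)(1 2 17 11 9 15 5 7 6)(3 8 12))^5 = (0 16)(1 15 2 5 17 7 11 6 9)(3 12 8)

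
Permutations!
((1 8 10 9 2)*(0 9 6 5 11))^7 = ((0 9 2 1 8 10 6 5 11))^7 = (0 5 10 1 9 11 6 8 2)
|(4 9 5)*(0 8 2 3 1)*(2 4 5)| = 7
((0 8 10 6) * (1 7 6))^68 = (0 10 7)(1 6 8)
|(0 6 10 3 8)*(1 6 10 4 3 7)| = |(0 10 7 1 6 4 3 8)| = 8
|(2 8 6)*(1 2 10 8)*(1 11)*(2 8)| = 6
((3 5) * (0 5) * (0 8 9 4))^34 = (0 9 3)(4 8 5)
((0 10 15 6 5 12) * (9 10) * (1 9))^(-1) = (0 12 5 6 15 10 9 1)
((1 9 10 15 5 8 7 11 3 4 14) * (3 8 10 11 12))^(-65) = ((1 9 11 8 7 12 3 4 14)(5 10 15))^(-65) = (1 4 12 8 9 14 3 7 11)(5 10 15)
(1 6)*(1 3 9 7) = [0, 6, 2, 9, 4, 5, 3, 1, 8, 7] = (1 6 3 9 7)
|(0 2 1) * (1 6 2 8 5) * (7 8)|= 10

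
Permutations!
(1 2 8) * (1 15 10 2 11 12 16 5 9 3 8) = (1 11 12 16 5 9 3 8 15 10 2) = [0, 11, 1, 8, 4, 9, 6, 7, 15, 3, 2, 12, 16, 13, 14, 10, 5]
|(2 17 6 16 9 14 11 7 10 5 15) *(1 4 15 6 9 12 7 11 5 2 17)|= 13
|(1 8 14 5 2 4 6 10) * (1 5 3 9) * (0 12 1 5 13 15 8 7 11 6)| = |(0 12 1 7 11 6 10 13 15 8 14 3 9 5 2 4)| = 16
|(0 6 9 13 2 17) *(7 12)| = |(0 6 9 13 2 17)(7 12)| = 6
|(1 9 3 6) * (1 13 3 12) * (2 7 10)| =|(1 9 12)(2 7 10)(3 6 13)| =3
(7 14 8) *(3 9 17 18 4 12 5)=(3 9 17 18 4 12 5)(7 14 8)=[0, 1, 2, 9, 12, 3, 6, 14, 7, 17, 10, 11, 5, 13, 8, 15, 16, 18, 4]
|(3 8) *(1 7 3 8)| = 3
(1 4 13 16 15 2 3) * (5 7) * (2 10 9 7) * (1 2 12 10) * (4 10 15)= (1 10 9 7 5 12 15)(2 3)(4 13 16)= [0, 10, 3, 2, 13, 12, 6, 5, 8, 7, 9, 11, 15, 16, 14, 1, 4]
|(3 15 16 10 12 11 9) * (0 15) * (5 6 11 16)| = |(0 15 5 6 11 9 3)(10 12 16)| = 21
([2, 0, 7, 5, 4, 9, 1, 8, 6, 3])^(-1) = [1, 6, 0, 9, 4, 3, 8, 2, 7, 5]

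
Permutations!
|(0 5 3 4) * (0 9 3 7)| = 3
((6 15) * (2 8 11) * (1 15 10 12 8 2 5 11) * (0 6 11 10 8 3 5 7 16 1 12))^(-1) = (0 10 5 3 12 8 6)(1 16 7 11 15)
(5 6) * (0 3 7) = (0 3 7)(5 6) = [3, 1, 2, 7, 4, 6, 5, 0]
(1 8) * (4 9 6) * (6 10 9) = (1 8)(4 6)(9 10) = [0, 8, 2, 3, 6, 5, 4, 7, 1, 10, 9]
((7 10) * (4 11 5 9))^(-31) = ((4 11 5 9)(7 10))^(-31) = (4 11 5 9)(7 10)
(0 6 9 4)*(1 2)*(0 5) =(0 6 9 4 5)(1 2) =[6, 2, 1, 3, 5, 0, 9, 7, 8, 4]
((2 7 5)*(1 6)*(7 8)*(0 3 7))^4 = ((0 3 7 5 2 8)(1 6))^4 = (0 2 7)(3 8 5)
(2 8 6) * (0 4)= (0 4)(2 8 6)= [4, 1, 8, 3, 0, 5, 2, 7, 6]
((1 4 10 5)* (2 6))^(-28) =(10)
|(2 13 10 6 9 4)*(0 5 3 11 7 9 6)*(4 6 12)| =|(0 5 3 11 7 9 6 12 4 2 13 10)| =12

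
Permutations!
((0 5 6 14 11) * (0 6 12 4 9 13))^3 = ((0 5 12 4 9 13)(6 14 11))^3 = (14)(0 4)(5 9)(12 13)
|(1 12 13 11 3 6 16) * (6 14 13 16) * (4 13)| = |(1 12 16)(3 14 4 13 11)| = 15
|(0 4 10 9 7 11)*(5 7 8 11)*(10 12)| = 14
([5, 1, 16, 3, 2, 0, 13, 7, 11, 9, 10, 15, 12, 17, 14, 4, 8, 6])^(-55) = (0 5)(2 4 15 11 8 16)(6 17 13)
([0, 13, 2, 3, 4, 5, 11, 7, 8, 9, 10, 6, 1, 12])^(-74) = [0, 13, 2, 3, 4, 5, 6, 7, 8, 9, 10, 11, 1, 12]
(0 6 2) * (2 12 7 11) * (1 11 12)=(0 6 1 11 2)(7 12)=[6, 11, 0, 3, 4, 5, 1, 12, 8, 9, 10, 2, 7]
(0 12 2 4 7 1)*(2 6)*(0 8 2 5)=(0 12 6 5)(1 8 2 4 7)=[12, 8, 4, 3, 7, 0, 5, 1, 2, 9, 10, 11, 6]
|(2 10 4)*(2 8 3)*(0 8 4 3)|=|(0 8)(2 10 3)|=6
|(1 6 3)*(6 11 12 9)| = 6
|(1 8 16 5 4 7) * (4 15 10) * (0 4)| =9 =|(0 4 7 1 8 16 5 15 10)|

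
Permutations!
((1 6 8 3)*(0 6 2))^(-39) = (0 3)(1 6)(2 8)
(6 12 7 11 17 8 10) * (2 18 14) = (2 18 14)(6 12 7 11 17 8 10) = [0, 1, 18, 3, 4, 5, 12, 11, 10, 9, 6, 17, 7, 13, 2, 15, 16, 8, 14]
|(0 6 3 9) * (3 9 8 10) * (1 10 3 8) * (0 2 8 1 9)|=|(0 6)(1 10)(2 8 3 9)|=4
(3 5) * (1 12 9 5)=(1 12 9 5 3)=[0, 12, 2, 1, 4, 3, 6, 7, 8, 5, 10, 11, 9]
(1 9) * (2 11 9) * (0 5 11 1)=(0 5 11 9)(1 2)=[5, 2, 1, 3, 4, 11, 6, 7, 8, 0, 10, 9]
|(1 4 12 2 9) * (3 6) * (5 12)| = 6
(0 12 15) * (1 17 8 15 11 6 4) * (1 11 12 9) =(0 9 1 17 8 15)(4 11 6) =[9, 17, 2, 3, 11, 5, 4, 7, 15, 1, 10, 6, 12, 13, 14, 0, 16, 8]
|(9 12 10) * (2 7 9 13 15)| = 7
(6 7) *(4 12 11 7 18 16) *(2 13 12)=(2 13 12 11 7 6 18 16 4)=[0, 1, 13, 3, 2, 5, 18, 6, 8, 9, 10, 7, 11, 12, 14, 15, 4, 17, 16]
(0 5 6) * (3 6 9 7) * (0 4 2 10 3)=(0 5 9 7)(2 10 3 6 4)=[5, 1, 10, 6, 2, 9, 4, 0, 8, 7, 3]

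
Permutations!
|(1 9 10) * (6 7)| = |(1 9 10)(6 7)| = 6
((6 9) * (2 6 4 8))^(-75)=(9)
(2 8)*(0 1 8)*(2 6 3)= [1, 8, 0, 2, 4, 5, 3, 7, 6]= (0 1 8 6 3 2)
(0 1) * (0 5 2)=(0 1 5 2)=[1, 5, 0, 3, 4, 2]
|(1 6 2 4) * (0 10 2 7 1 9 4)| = 6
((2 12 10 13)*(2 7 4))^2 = (2 10 7)(4 12 13)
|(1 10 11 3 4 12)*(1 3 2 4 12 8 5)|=|(1 10 11 2 4 8 5)(3 12)|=14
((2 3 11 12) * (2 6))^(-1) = ((2 3 11 12 6))^(-1) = (2 6 12 11 3)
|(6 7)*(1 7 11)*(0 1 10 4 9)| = |(0 1 7 6 11 10 4 9)| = 8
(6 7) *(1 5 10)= (1 5 10)(6 7)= [0, 5, 2, 3, 4, 10, 7, 6, 8, 9, 1]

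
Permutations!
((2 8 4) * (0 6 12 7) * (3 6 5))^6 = ((0 5 3 6 12 7)(2 8 4))^6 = (12)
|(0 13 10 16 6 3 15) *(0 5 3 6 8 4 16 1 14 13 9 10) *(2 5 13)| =30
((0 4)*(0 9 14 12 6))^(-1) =(0 6 12 14 9 4)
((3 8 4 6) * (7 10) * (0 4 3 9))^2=((0 4 6 9)(3 8)(7 10))^2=(10)(0 6)(4 9)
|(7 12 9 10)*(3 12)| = |(3 12 9 10 7)| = 5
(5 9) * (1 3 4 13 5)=(1 3 4 13 5 9)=[0, 3, 2, 4, 13, 9, 6, 7, 8, 1, 10, 11, 12, 5]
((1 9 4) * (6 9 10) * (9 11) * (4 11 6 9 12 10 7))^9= (9 11 12 10)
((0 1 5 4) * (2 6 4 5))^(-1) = (0 4 6 2 1) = ((0 1 2 6 4))^(-1)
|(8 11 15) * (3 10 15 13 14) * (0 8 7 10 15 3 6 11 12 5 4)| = |(0 8 12 5 4)(3 15 7 10)(6 11 13 14)| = 20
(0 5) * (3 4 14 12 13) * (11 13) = (0 5)(3 4 14 12 11 13) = [5, 1, 2, 4, 14, 0, 6, 7, 8, 9, 10, 13, 11, 3, 12]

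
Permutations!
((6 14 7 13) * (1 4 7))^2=((1 4 7 13 6 14))^2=(1 7 6)(4 13 14)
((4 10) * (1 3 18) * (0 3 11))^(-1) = ((0 3 18 1 11)(4 10))^(-1) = (0 11 1 18 3)(4 10)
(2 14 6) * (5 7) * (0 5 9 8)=(0 5 7 9 8)(2 14 6)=[5, 1, 14, 3, 4, 7, 2, 9, 0, 8, 10, 11, 12, 13, 6]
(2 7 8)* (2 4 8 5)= (2 7 5)(4 8)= [0, 1, 7, 3, 8, 2, 6, 5, 4]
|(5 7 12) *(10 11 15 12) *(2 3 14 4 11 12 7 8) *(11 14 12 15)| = |(2 3 12 5 8)(4 14)(7 10 15)| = 30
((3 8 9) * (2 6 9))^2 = ((2 6 9 3 8))^2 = (2 9 8 6 3)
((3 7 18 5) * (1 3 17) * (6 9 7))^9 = ((1 3 6 9 7 18 5 17))^9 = (1 3 6 9 7 18 5 17)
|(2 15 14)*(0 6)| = |(0 6)(2 15 14)| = 6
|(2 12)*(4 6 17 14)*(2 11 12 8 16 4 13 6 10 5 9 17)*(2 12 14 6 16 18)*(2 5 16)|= |(2 8 18 5 9 17 6 12 11 14 13)(4 10 16)|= 33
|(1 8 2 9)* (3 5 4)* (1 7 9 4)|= |(1 8 2 4 3 5)(7 9)|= 6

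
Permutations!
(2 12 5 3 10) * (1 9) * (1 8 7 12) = (1 9 8 7 12 5 3 10 2) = [0, 9, 1, 10, 4, 3, 6, 12, 7, 8, 2, 11, 5]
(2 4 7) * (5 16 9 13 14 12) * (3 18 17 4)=(2 3 18 17 4 7)(5 16 9 13 14 12)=[0, 1, 3, 18, 7, 16, 6, 2, 8, 13, 10, 11, 5, 14, 12, 15, 9, 4, 17]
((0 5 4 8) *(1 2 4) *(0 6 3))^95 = ((0 5 1 2 4 8 6 3))^95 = (0 3 6 8 4 2 1 5)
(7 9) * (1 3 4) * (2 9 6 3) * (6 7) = [0, 2, 9, 4, 1, 5, 3, 7, 8, 6] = (1 2 9 6 3 4)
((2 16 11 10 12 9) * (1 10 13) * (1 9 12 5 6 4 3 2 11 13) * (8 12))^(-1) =(1 11 9 13 16 2 3 4 6 5 10)(8 12)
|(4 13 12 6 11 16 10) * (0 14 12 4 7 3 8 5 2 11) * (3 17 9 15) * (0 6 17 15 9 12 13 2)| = |(0 14 13 4 2 11 16 10 7 15 3 8 5)(12 17)| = 26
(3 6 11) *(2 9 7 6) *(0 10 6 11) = (0 10 6)(2 9 7 11 3) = [10, 1, 9, 2, 4, 5, 0, 11, 8, 7, 6, 3]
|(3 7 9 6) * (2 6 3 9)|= |(2 6 9 3 7)|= 5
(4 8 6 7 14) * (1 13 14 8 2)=[0, 13, 1, 3, 2, 5, 7, 8, 6, 9, 10, 11, 12, 14, 4]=(1 13 14 4 2)(6 7 8)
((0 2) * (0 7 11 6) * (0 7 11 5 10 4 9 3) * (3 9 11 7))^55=(0 2 7 5 10 4 11 6 3)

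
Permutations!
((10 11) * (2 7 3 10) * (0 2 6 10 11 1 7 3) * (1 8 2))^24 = ((0 1 7)(2 3 11 6 10 8))^24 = (11)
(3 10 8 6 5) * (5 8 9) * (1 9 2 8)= (1 9 5 3 10 2 8 6)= [0, 9, 8, 10, 4, 3, 1, 7, 6, 5, 2]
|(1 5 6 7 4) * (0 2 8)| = 15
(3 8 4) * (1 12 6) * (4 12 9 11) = [0, 9, 2, 8, 3, 5, 1, 7, 12, 11, 10, 4, 6] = (1 9 11 4 3 8 12 6)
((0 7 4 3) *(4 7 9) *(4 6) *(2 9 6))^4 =((0 6 4 3)(2 9))^4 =(9)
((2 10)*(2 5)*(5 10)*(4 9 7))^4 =(10)(4 9 7)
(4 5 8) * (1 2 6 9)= (1 2 6 9)(4 5 8)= [0, 2, 6, 3, 5, 8, 9, 7, 4, 1]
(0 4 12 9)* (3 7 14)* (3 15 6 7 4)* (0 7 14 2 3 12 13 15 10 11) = (0 12 9 7 2 3 4 13 15 6 14 10 11) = [12, 1, 3, 4, 13, 5, 14, 2, 8, 7, 11, 0, 9, 15, 10, 6]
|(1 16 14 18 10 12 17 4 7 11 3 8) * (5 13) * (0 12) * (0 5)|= 15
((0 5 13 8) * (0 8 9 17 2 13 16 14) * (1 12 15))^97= ((0 5 16 14)(1 12 15)(2 13 9 17))^97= (0 5 16 14)(1 12 15)(2 13 9 17)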